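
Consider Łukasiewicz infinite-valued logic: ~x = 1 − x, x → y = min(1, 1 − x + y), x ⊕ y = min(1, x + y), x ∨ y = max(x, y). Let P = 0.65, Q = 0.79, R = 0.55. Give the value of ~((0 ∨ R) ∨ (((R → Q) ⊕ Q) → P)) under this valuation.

0 ∨ R = max(0.00, 0.55) = 0.55
R → Q = min(1, 1 − 0.55 + 0.79) = min(1, 1.24) = 1.00
(R → Q) ⊕ Q = min(1, 1.00 + 0.79) = min(1, 1.79) = 1.00
((R → Q) ⊕ Q) → P = min(1, 1 − 1.00 + 0.65) = min(1, 0.65) = 0.65
(0 ∨ R) ∨ (((R → Q) ⊕ Q) → P) = max(0.55, 0.65) = 0.65
~((0 ∨ R) ∨ (((R → Q) ⊕ Q) → P)) = 1 − 0.65 = 0.35

0.35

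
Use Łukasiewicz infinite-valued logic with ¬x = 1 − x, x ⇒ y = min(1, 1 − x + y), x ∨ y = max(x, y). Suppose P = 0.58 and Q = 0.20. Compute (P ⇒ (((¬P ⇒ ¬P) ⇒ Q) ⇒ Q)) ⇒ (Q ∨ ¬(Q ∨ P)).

¬P = 1 − 0.58 = 0.42
¬P ⇒ ¬P = min(1, 1 − 0.42 + 0.42) = min(1, 1.00) = 1.00
(¬P ⇒ ¬P) ⇒ Q = min(1, 1 − 1.00 + 0.20) = min(1, 0.20) = 0.20
((¬P ⇒ ¬P) ⇒ Q) ⇒ Q = min(1, 1 − 0.20 + 0.20) = min(1, 1.00) = 1.00
P ⇒ (((¬P ⇒ ¬P) ⇒ Q) ⇒ Q) = min(1, 1 − 0.58 + 1.00) = min(1, 1.42) = 1.00
Q ∨ P = max(0.20, 0.58) = 0.58
¬(Q ∨ P) = 1 − 0.58 = 0.42
Q ∨ ¬(Q ∨ P) = max(0.20, 0.42) = 0.42
(P ⇒ (((¬P ⇒ ¬P) ⇒ Q) ⇒ Q)) ⇒ (Q ∨ ¬(Q ∨ P)) = min(1, 1 − 1.00 + 0.42) = min(1, 0.42) = 0.42

0.42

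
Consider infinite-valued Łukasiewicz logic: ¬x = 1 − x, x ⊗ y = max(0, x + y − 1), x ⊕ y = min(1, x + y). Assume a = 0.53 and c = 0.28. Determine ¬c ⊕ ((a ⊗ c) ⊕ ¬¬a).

¬c = 1 − 0.28 = 0.72
a ⊗ c = max(0, 0.53 + 0.28 − 1) = max(0, -0.19) = 0.00
¬a = 1 − 0.53 = 0.47
¬¬a = 1 − 0.47 = 0.53
(a ⊗ c) ⊕ ¬¬a = min(1, 0.00 + 0.53) = min(1, 0.53) = 0.53
¬c ⊕ ((a ⊗ c) ⊕ ¬¬a) = min(1, 0.72 + 0.53) = min(1, 1.25) = 1.00

1.00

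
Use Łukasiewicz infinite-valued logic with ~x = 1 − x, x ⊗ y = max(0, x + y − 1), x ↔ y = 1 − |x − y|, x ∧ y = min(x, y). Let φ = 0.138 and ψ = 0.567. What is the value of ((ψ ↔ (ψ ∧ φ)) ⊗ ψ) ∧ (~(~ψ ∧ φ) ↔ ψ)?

ψ ∧ φ = min(0.567, 0.138) = 0.138
ψ ↔ (ψ ∧ φ) = 1 − |0.567 − 0.138| = 1 − 0.429 = 0.571
(ψ ↔ (ψ ∧ φ)) ⊗ ψ = max(0, 0.571 + 0.567 − 1) = max(0, 0.138) = 0.138
~ψ = 1 − 0.567 = 0.433
~ψ ∧ φ = min(0.433, 0.138) = 0.138
~(~ψ ∧ φ) = 1 − 0.138 = 0.862
~(~ψ ∧ φ) ↔ ψ = 1 − |0.862 − 0.567| = 1 − 0.295 = 0.705
((ψ ↔ (ψ ∧ φ)) ⊗ ψ) ∧ (~(~ψ ∧ φ) ↔ ψ) = min(0.138, 0.705) = 0.138

0.138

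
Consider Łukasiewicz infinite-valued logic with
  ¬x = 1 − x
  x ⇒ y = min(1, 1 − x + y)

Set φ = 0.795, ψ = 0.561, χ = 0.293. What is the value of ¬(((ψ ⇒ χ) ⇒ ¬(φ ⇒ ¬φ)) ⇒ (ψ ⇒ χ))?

0.126

ψ ⇒ χ = min(1, 1 − 0.561 + 0.293) = min(1, 0.732) = 0.732
¬φ = 1 − 0.795 = 0.205
φ ⇒ ¬φ = min(1, 1 − 0.795 + 0.205) = min(1, 0.410) = 0.410
¬(φ ⇒ ¬φ) = 1 − 0.410 = 0.590
(ψ ⇒ χ) ⇒ ¬(φ ⇒ ¬φ) = min(1, 1 − 0.732 + 0.590) = min(1, 0.858) = 0.858
((ψ ⇒ χ) ⇒ ¬(φ ⇒ ¬φ)) ⇒ (ψ ⇒ χ) = min(1, 1 − 0.858 + 0.732) = min(1, 0.874) = 0.874
¬(((ψ ⇒ χ) ⇒ ¬(φ ⇒ ¬φ)) ⇒ (ψ ⇒ χ)) = 1 − 0.874 = 0.126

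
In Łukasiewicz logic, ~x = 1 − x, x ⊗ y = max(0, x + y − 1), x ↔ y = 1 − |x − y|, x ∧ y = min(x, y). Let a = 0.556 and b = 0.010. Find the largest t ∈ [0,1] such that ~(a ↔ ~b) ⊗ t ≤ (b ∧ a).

~b = 1 − 0.010 = 0.990
a ↔ ~b = 1 − |0.556 − 0.990| = 1 − 0.434 = 0.566
~(a ↔ ~b) = 1 − 0.566 = 0.434
So the left factor is ~(a ↔ ~b) = 0.434.
b ∧ a = min(0.010, 0.556) = 0.010
So the right-hand bound is b ∧ a = 0.010.
The residuum of the Łukasiewicz t-norm gives the supremum: min(1, 1 − 0.434 + 0.010).
1 − 0.434 + 0.010 = 0.576, so t = min(1, 0.576) = 0.576.
Check: 0.434 ⊗ 0.576 = max(0, 0.010) = 0.010 ≤ 0.010.

0.576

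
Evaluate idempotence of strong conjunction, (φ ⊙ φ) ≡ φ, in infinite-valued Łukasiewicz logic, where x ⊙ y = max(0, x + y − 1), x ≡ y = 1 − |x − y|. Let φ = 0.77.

0.77

φ ⊙ φ = max(0, 0.77 + 0.77 − 1) = max(0, 0.54) = 0.54
(φ ⊙ φ) ≡ φ = 1 − |0.54 − 0.77| = 1 − 0.23 = 0.77
(The value 0.77 < 1 shows this instance is not satisfied; fails in Ł∞ since a ⊗ a = max(0, 2a−1) ≠ a in general.)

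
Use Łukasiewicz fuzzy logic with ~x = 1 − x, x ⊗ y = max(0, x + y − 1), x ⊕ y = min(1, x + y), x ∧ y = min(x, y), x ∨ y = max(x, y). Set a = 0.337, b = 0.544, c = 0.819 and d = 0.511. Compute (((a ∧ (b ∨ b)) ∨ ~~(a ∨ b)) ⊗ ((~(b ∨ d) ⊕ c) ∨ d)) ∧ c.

0.544

b ∨ b = max(0.544, 0.544) = 0.544
a ∧ (b ∨ b) = min(0.337, 0.544) = 0.337
a ∨ b = max(0.337, 0.544) = 0.544
~(a ∨ b) = 1 − 0.544 = 0.456
~~(a ∨ b) = 1 − 0.456 = 0.544
(a ∧ (b ∨ b)) ∨ ~~(a ∨ b) = max(0.337, 0.544) = 0.544
b ∨ d = max(0.544, 0.511) = 0.544
~(b ∨ d) = 1 − 0.544 = 0.456
~(b ∨ d) ⊕ c = min(1, 0.456 + 0.819) = min(1, 1.275) = 1.000
(~(b ∨ d) ⊕ c) ∨ d = max(1.000, 0.511) = 1.000
((a ∧ (b ∨ b)) ∨ ~~(a ∨ b)) ⊗ ((~(b ∨ d) ⊕ c) ∨ d) = max(0, 0.544 + 1.000 − 1) = max(0, 0.544) = 0.544
(((a ∧ (b ∨ b)) ∨ ~~(a ∨ b)) ⊗ ((~(b ∨ d) ⊕ c) ∨ d)) ∧ c = min(0.544, 0.819) = 0.544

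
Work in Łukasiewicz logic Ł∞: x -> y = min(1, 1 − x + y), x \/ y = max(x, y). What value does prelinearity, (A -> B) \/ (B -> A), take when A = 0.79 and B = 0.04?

1.00

A -> B = min(1, 1 − 0.79 + 0.04) = min(1, 0.25) = 0.25
B -> A = min(1, 1 − 0.04 + 0.79) = min(1, 1.75) = 1.00
(A -> B) \/ (B -> A) = max(0.25, 1.00) = 1.00
(As expected: a Ł∞-tautology — holds in every MV-chain.)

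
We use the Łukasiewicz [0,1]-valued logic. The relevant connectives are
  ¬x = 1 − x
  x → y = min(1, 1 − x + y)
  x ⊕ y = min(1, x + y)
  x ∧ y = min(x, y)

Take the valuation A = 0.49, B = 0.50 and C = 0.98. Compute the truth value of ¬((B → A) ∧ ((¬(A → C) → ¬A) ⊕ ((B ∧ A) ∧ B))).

0.01

B → A = min(1, 1 − 0.50 + 0.49) = min(1, 0.99) = 0.99
A → C = min(1, 1 − 0.49 + 0.98) = min(1, 1.49) = 1.00
¬(A → C) = 1 − 1.00 = 0.00
¬A = 1 − 0.49 = 0.51
¬(A → C) → ¬A = min(1, 1 − 0.00 + 0.51) = min(1, 1.51) = 1.00
B ∧ A = min(0.50, 0.49) = 0.49
(B ∧ A) ∧ B = min(0.49, 0.50) = 0.49
(¬(A → C) → ¬A) ⊕ ((B ∧ A) ∧ B) = min(1, 1.00 + 0.49) = min(1, 1.49) = 1.00
(B → A) ∧ ((¬(A → C) → ¬A) ⊕ ((B ∧ A) ∧ B)) = min(0.99, 1.00) = 0.99
¬((B → A) ∧ ((¬(A → C) → ¬A) ⊕ ((B ∧ A) ∧ B))) = 1 − 0.99 = 0.01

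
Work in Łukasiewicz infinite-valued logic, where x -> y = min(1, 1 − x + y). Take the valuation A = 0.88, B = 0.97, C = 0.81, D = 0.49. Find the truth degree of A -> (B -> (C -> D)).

0.83

C -> D = min(1, 1 − 0.81 + 0.49) = min(1, 0.68) = 0.68
B -> (C -> D) = min(1, 1 − 0.97 + 0.68) = min(1, 0.71) = 0.71
A -> (B -> (C -> D)) = min(1, 1 − 0.88 + 0.71) = min(1, 0.83) = 0.83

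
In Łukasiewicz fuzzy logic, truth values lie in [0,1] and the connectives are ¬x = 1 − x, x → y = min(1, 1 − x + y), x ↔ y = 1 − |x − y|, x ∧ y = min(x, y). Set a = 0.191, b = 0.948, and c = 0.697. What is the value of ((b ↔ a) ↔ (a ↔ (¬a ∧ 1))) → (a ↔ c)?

b ↔ a = 1 − |0.948 − 0.191| = 1 − 0.757 = 0.243
¬a = 1 − 0.191 = 0.809
¬a ∧ 1 = min(0.809, 1.000) = 0.809
a ↔ (¬a ∧ 1) = 1 − |0.191 − 0.809| = 1 − 0.618 = 0.382
(b ↔ a) ↔ (a ↔ (¬a ∧ 1)) = 1 − |0.243 − 0.382| = 1 − 0.139 = 0.861
a ↔ c = 1 − |0.191 − 0.697| = 1 − 0.506 = 0.494
((b ↔ a) ↔ (a ↔ (¬a ∧ 1))) → (a ↔ c) = min(1, 1 − 0.861 + 0.494) = min(1, 0.633) = 0.633

0.633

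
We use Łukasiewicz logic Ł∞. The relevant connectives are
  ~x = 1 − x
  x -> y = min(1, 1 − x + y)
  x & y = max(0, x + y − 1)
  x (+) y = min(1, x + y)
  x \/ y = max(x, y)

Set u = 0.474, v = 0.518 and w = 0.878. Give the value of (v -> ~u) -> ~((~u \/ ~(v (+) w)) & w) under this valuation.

0.596

~u = 1 − 0.474 = 0.526
v -> ~u = min(1, 1 − 0.518 + 0.526) = min(1, 1.008) = 1.000
v (+) w = min(1, 0.518 + 0.878) = min(1, 1.396) = 1.000
~(v (+) w) = 1 − 1.000 = 0.000
~u \/ ~(v (+) w) = max(0.526, 0.000) = 0.526
(~u \/ ~(v (+) w)) & w = max(0, 0.526 + 0.878 − 1) = max(0, 0.404) = 0.404
~((~u \/ ~(v (+) w)) & w) = 1 − 0.404 = 0.596
(v -> ~u) -> ~((~u \/ ~(v (+) w)) & w) = min(1, 1 − 1.000 + 0.596) = min(1, 0.596) = 0.596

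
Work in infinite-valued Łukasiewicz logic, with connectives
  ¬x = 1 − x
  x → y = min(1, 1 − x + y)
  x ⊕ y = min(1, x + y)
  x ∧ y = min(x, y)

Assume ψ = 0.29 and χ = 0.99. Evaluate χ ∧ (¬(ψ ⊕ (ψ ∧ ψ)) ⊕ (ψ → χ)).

ψ ∧ ψ = min(0.29, 0.29) = 0.29
ψ ⊕ (ψ ∧ ψ) = min(1, 0.29 + 0.29) = min(1, 0.58) = 0.58
¬(ψ ⊕ (ψ ∧ ψ)) = 1 − 0.58 = 0.42
ψ → χ = min(1, 1 − 0.29 + 0.99) = min(1, 1.70) = 1.00
¬(ψ ⊕ (ψ ∧ ψ)) ⊕ (ψ → χ) = min(1, 0.42 + 1.00) = min(1, 1.42) = 1.00
χ ∧ (¬(ψ ⊕ (ψ ∧ ψ)) ⊕ (ψ → χ)) = min(0.99, 1.00) = 0.99

0.99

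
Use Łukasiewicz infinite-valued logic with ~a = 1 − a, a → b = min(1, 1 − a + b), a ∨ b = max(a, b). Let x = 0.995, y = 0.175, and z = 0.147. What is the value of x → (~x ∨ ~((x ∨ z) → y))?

0.825

~x = 1 − 0.995 = 0.005
x ∨ z = max(0.995, 0.147) = 0.995
(x ∨ z) → y = min(1, 1 − 0.995 + 0.175) = min(1, 0.180) = 0.180
~((x ∨ z) → y) = 1 − 0.180 = 0.820
~x ∨ ~((x ∨ z) → y) = max(0.005, 0.820) = 0.820
x → (~x ∨ ~((x ∨ z) → y)) = min(1, 1 − 0.995 + 0.820) = min(1, 0.825) = 0.825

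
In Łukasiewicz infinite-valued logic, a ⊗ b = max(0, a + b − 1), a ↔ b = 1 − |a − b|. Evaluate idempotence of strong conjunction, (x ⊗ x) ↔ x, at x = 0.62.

0.62

x ⊗ x = max(0, 0.62 + 0.62 − 1) = max(0, 0.24) = 0.24
(x ⊗ x) ↔ x = 1 − |0.24 − 0.62| = 1 − 0.38 = 0.62
(The value 0.62 < 1 shows this instance is not satisfied; fails in Ł∞ since a ⊗ a = max(0, 2a−1) ≠ a in general.)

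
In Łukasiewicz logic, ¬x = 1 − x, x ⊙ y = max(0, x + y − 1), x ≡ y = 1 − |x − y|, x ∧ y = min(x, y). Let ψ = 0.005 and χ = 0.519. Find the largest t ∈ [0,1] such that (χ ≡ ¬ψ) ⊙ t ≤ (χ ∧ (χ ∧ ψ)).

0.481

¬ψ = 1 − 0.005 = 0.995
χ ≡ ¬ψ = 1 − |0.519 − 0.995| = 1 − 0.476 = 0.524
So the left factor is χ ≡ ¬ψ = 0.524.
χ ∧ ψ = min(0.519, 0.005) = 0.005
χ ∧ (χ ∧ ψ) = min(0.519, 0.005) = 0.005
So the right-hand bound is χ ∧ (χ ∧ ψ) = 0.005.
The residuum of the Łukasiewicz t-norm gives the supremum: min(1, 1 − 0.524 + 0.005).
1 − 0.524 + 0.005 = 0.481, so t = min(1, 0.481) = 0.481.
Check: 0.524 ⊙ 0.481 = max(0, 0.005) = 0.005 ≤ 0.005.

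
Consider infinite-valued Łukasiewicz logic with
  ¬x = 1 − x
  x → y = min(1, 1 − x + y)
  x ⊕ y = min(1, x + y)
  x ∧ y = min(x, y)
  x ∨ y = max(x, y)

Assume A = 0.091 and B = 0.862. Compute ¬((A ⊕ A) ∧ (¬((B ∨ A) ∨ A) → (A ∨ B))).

0.818

A ⊕ A = min(1, 0.091 + 0.091) = min(1, 0.182) = 0.182
B ∨ A = max(0.862, 0.091) = 0.862
(B ∨ A) ∨ A = max(0.862, 0.091) = 0.862
¬((B ∨ A) ∨ A) = 1 − 0.862 = 0.138
A ∨ B = max(0.091, 0.862) = 0.862
¬((B ∨ A) ∨ A) → (A ∨ B) = min(1, 1 − 0.138 + 0.862) = min(1, 1.724) = 1.000
(A ⊕ A) ∧ (¬((B ∨ A) ∨ A) → (A ∨ B)) = min(0.182, 1.000) = 0.182
¬((A ⊕ A) ∧ (¬((B ∨ A) ∨ A) → (A ∨ B))) = 1 − 0.182 = 0.818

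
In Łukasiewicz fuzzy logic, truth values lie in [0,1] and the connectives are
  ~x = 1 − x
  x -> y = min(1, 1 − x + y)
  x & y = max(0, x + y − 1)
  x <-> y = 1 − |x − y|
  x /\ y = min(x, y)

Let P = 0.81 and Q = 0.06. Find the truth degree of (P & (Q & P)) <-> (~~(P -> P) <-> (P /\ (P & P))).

0.38

Q & P = max(0, 0.06 + 0.81 − 1) = max(0, -0.13) = 0.00
P & (Q & P) = max(0, 0.81 + 0.00 − 1) = max(0, -0.19) = 0.00
P -> P = min(1, 1 − 0.81 + 0.81) = min(1, 1.00) = 1.00
~(P -> P) = 1 − 1.00 = 0.00
~~(P -> P) = 1 − 0.00 = 1.00
P & P = max(0, 0.81 + 0.81 − 1) = max(0, 0.62) = 0.62
P /\ (P & P) = min(0.81, 0.62) = 0.62
~~(P -> P) <-> (P /\ (P & P)) = 1 − |1.00 − 0.62| = 1 − 0.38 = 0.62
(P & (Q & P)) <-> (~~(P -> P) <-> (P /\ (P & P))) = 1 − |0.00 − 0.62| = 1 − 0.62 = 0.38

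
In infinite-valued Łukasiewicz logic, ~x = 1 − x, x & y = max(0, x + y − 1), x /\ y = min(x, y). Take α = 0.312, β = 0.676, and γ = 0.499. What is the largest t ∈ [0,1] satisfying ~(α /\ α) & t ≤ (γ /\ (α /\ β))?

α /\ α = min(0.312, 0.312) = 0.312
~(α /\ α) = 1 − 0.312 = 0.688
So the left factor is ~(α /\ α) = 0.688.
α /\ β = min(0.312, 0.676) = 0.312
γ /\ (α /\ β) = min(0.499, 0.312) = 0.312
So the right-hand bound is γ /\ (α /\ β) = 0.312.
The residuum of the Łukasiewicz t-norm gives the supremum: min(1, 1 − 0.688 + 0.312).
1 − 0.688 + 0.312 = 0.624, so t = min(1, 0.624) = 0.624.
Check: 0.688 & 0.624 = max(0, 0.312) = 0.312 ≤ 0.312.

0.624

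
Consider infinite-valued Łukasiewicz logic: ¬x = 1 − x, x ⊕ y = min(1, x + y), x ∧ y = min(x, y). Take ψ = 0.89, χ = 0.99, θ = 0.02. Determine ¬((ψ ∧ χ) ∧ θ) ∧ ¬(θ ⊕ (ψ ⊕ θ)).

ψ ∧ χ = min(0.89, 0.99) = 0.89
(ψ ∧ χ) ∧ θ = min(0.89, 0.02) = 0.02
¬((ψ ∧ χ) ∧ θ) = 1 − 0.02 = 0.98
ψ ⊕ θ = min(1, 0.89 + 0.02) = min(1, 0.91) = 0.91
θ ⊕ (ψ ⊕ θ) = min(1, 0.02 + 0.91) = min(1, 0.93) = 0.93
¬(θ ⊕ (ψ ⊕ θ)) = 1 − 0.93 = 0.07
¬((ψ ∧ χ) ∧ θ) ∧ ¬(θ ⊕ (ψ ⊕ θ)) = min(0.98, 0.07) = 0.07

0.07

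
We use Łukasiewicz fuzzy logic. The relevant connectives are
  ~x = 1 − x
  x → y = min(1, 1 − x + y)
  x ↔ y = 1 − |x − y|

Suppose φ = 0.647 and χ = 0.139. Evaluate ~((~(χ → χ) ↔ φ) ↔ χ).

0.214

χ → χ = min(1, 1 − 0.139 + 0.139) = min(1, 1.000) = 1.000
~(χ → χ) = 1 − 1.000 = 0.000
~(χ → χ) ↔ φ = 1 − |0.000 − 0.647| = 1 − 0.647 = 0.353
(~(χ → χ) ↔ φ) ↔ χ = 1 − |0.353 − 0.139| = 1 − 0.214 = 0.786
~((~(χ → χ) ↔ φ) ↔ χ) = 1 − 0.786 = 0.214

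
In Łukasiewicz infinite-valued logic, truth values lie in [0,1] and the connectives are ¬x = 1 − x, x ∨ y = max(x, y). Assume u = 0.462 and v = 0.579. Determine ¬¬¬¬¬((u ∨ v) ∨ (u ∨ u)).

u ∨ v = max(0.462, 0.579) = 0.579
u ∨ u = max(0.462, 0.462) = 0.462
(u ∨ v) ∨ (u ∨ u) = max(0.579, 0.462) = 0.579
¬((u ∨ v) ∨ (u ∨ u)) = 1 − 0.579 = 0.421
¬¬((u ∨ v) ∨ (u ∨ u)) = 1 − 0.421 = 0.579
¬¬¬((u ∨ v) ∨ (u ∨ u)) = 1 − 0.579 = 0.421
¬¬¬¬((u ∨ v) ∨ (u ∨ u)) = 1 − 0.421 = 0.579
¬¬¬¬¬((u ∨ v) ∨ (u ∨ u)) = 1 − 0.579 = 0.421

0.421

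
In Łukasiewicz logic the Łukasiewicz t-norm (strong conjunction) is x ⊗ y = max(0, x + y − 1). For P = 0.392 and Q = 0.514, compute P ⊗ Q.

P ⊗ Q = max(0, 0.392 + 0.514 − 1) = max(0, -0.094) = 0.000
For comparison, the Gödel (minimum) t-norm min(x, y) would give 0.392.

0.000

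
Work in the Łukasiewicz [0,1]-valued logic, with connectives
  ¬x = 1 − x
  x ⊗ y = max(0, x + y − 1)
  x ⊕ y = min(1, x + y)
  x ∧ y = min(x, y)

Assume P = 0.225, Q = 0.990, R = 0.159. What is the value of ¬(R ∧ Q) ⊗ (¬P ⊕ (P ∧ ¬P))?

0.841

R ∧ Q = min(0.159, 0.990) = 0.159
¬(R ∧ Q) = 1 − 0.159 = 0.841
¬P = 1 − 0.225 = 0.775
P ∧ ¬P = min(0.225, 0.775) = 0.225
¬P ⊕ (P ∧ ¬P) = min(1, 0.775 + 0.225) = min(1, 1.000) = 1.000
¬(R ∧ Q) ⊗ (¬P ⊕ (P ∧ ¬P)) = max(0, 0.841 + 1.000 − 1) = max(0, 0.841) = 0.841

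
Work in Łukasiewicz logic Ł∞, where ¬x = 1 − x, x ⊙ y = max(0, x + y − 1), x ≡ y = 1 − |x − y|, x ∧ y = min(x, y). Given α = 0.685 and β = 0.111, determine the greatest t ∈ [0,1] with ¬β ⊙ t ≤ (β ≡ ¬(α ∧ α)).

0.907

¬β = 1 − 0.111 = 0.889
So the left factor is ¬β = 0.889.
α ∧ α = min(0.685, 0.685) = 0.685
¬(α ∧ α) = 1 − 0.685 = 0.315
β ≡ ¬(α ∧ α) = 1 − |0.111 − 0.315| = 1 − 0.204 = 0.796
So the right-hand bound is β ≡ ¬(α ∧ α) = 0.796.
The residuum of the Łukasiewicz t-norm gives the supremum: min(1, 1 − 0.889 + 0.796).
1 − 0.889 + 0.796 = 0.907, so t = min(1, 0.907) = 0.907.
Check: 0.889 ⊙ 0.907 = max(0, 0.796) = 0.796 ≤ 0.796.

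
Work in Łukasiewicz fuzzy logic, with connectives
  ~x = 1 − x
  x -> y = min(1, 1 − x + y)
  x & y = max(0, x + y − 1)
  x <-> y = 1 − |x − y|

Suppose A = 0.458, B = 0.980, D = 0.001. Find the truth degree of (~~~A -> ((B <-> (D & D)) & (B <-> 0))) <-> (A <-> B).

0.980

~A = 1 − 0.458 = 0.542
~~A = 1 − 0.542 = 0.458
~~~A = 1 − 0.458 = 0.542
D & D = max(0, 0.001 + 0.001 − 1) = max(0, -0.998) = 0.000
B <-> (D & D) = 1 − |0.980 − 0.000| = 1 − 0.980 = 0.020
B <-> 0 = 1 − |0.980 − 0.000| = 1 − 0.980 = 0.020
(B <-> (D & D)) & (B <-> 0) = max(0, 0.020 + 0.020 − 1) = max(0, -0.960) = 0.000
~~~A -> ((B <-> (D & D)) & (B <-> 0)) = min(1, 1 − 0.542 + 0.000) = min(1, 0.458) = 0.458
A <-> B = 1 − |0.458 − 0.980| = 1 − 0.522 = 0.478
(~~~A -> ((B <-> (D & D)) & (B <-> 0))) <-> (A <-> B) = 1 − |0.458 − 0.478| = 1 − 0.020 = 0.980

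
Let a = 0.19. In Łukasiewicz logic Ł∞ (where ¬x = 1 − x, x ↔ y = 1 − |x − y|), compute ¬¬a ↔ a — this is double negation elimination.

¬a = 1 − 0.19 = 0.81
¬¬a = 1 − 0.81 = 0.19
¬¬a ↔ a = 1 − |0.19 − 0.19| = 1 − 0.00 = 1.00
(As expected: always 1 in Ł∞ since negation is involutive.)

1.00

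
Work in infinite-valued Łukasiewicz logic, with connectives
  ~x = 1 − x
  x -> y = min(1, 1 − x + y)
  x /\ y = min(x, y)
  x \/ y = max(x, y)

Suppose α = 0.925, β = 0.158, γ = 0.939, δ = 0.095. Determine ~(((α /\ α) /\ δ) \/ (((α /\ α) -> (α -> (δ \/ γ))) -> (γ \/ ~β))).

α /\ α = min(0.925, 0.925) = 0.925
(α /\ α) /\ δ = min(0.925, 0.095) = 0.095
δ \/ γ = max(0.095, 0.939) = 0.939
α -> (δ \/ γ) = min(1, 1 − 0.925 + 0.939) = min(1, 1.014) = 1.000
(α /\ α) -> (α -> (δ \/ γ)) = min(1, 1 − 0.925 + 1.000) = min(1, 1.075) = 1.000
~β = 1 − 0.158 = 0.842
γ \/ ~β = max(0.939, 0.842) = 0.939
((α /\ α) -> (α -> (δ \/ γ))) -> (γ \/ ~β) = min(1, 1 − 1.000 + 0.939) = min(1, 0.939) = 0.939
((α /\ α) /\ δ) \/ (((α /\ α) -> (α -> (δ \/ γ))) -> (γ \/ ~β)) = max(0.095, 0.939) = 0.939
~(((α /\ α) /\ δ) \/ (((α /\ α) -> (α -> (δ \/ γ))) -> (γ \/ ~β))) = 1 − 0.939 = 0.061

0.061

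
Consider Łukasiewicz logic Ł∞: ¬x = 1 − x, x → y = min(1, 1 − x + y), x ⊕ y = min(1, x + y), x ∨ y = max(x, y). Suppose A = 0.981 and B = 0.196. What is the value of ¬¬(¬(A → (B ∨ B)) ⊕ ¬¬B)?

0.981

B ∨ B = max(0.196, 0.196) = 0.196
A → (B ∨ B) = min(1, 1 − 0.981 + 0.196) = min(1, 0.215) = 0.215
¬(A → (B ∨ B)) = 1 − 0.215 = 0.785
¬B = 1 − 0.196 = 0.804
¬¬B = 1 − 0.804 = 0.196
¬(A → (B ∨ B)) ⊕ ¬¬B = min(1, 0.785 + 0.196) = min(1, 0.981) = 0.981
¬(¬(A → (B ∨ B)) ⊕ ¬¬B) = 1 − 0.981 = 0.019
¬¬(¬(A → (B ∨ B)) ⊕ ¬¬B) = 1 − 0.019 = 0.981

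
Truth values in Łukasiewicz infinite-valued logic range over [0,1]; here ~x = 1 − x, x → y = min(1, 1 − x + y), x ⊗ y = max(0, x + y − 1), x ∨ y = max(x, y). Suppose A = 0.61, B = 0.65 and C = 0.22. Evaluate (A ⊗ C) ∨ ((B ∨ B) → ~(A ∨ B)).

A ⊗ C = max(0, 0.61 + 0.22 − 1) = max(0, -0.17) = 0.00
B ∨ B = max(0.65, 0.65) = 0.65
A ∨ B = max(0.61, 0.65) = 0.65
~(A ∨ B) = 1 − 0.65 = 0.35
(B ∨ B) → ~(A ∨ B) = min(1, 1 − 0.65 + 0.35) = min(1, 0.70) = 0.70
(A ⊗ C) ∨ ((B ∨ B) → ~(A ∨ B)) = max(0.00, 0.70) = 0.70

0.70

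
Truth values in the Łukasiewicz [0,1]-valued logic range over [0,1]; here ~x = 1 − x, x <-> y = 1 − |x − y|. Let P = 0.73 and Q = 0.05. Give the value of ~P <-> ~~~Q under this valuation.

~P = 1 − 0.73 = 0.27
~Q = 1 − 0.05 = 0.95
~~Q = 1 − 0.95 = 0.05
~~~Q = 1 − 0.05 = 0.95
~P <-> ~~~Q = 1 − |0.27 − 0.95| = 1 − 0.68 = 0.32

0.32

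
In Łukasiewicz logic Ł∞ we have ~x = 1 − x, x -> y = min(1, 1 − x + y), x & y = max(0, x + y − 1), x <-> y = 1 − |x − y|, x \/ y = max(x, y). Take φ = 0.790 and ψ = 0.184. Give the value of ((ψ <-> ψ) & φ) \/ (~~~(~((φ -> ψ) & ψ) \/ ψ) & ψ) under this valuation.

ψ <-> ψ = 1 − |0.184 − 0.184| = 1 − 0.000 = 1.000
(ψ <-> ψ) & φ = max(0, 1.000 + 0.790 − 1) = max(0, 0.790) = 0.790
φ -> ψ = min(1, 1 − 0.790 + 0.184) = min(1, 0.394) = 0.394
(φ -> ψ) & ψ = max(0, 0.394 + 0.184 − 1) = max(0, -0.422) = 0.000
~((φ -> ψ) & ψ) = 1 − 0.000 = 1.000
~((φ -> ψ) & ψ) \/ ψ = max(1.000, 0.184) = 1.000
~(~((φ -> ψ) & ψ) \/ ψ) = 1 − 1.000 = 0.000
~~(~((φ -> ψ) & ψ) \/ ψ) = 1 − 0.000 = 1.000
~~~(~((φ -> ψ) & ψ) \/ ψ) = 1 − 1.000 = 0.000
~~~(~((φ -> ψ) & ψ) \/ ψ) & ψ = max(0, 0.000 + 0.184 − 1) = max(0, -0.816) = 0.000
((ψ <-> ψ) & φ) \/ (~~~(~((φ -> ψ) & ψ) \/ ψ) & ψ) = max(0.790, 0.000) = 0.790

0.790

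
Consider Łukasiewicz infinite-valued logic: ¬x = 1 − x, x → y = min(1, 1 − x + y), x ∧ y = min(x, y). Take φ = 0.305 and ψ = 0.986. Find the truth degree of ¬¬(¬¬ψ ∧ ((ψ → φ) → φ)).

¬ψ = 1 − 0.986 = 0.014
¬¬ψ = 1 − 0.014 = 0.986
ψ → φ = min(1, 1 − 0.986 + 0.305) = min(1, 0.319) = 0.319
(ψ → φ) → φ = min(1, 1 − 0.319 + 0.305) = min(1, 0.986) = 0.986
¬¬ψ ∧ ((ψ → φ) → φ) = min(0.986, 0.986) = 0.986
¬(¬¬ψ ∧ ((ψ → φ) → φ)) = 1 − 0.986 = 0.014
¬¬(¬¬ψ ∧ ((ψ → φ) → φ)) = 1 − 0.014 = 0.986

0.986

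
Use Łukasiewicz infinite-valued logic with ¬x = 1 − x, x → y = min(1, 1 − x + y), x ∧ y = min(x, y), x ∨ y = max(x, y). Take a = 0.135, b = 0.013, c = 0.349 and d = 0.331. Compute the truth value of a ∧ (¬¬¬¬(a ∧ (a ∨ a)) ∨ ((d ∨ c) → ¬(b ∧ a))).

0.135

a ∨ a = max(0.135, 0.135) = 0.135
a ∧ (a ∨ a) = min(0.135, 0.135) = 0.135
¬(a ∧ (a ∨ a)) = 1 − 0.135 = 0.865
¬¬(a ∧ (a ∨ a)) = 1 − 0.865 = 0.135
¬¬¬(a ∧ (a ∨ a)) = 1 − 0.135 = 0.865
¬¬¬¬(a ∧ (a ∨ a)) = 1 − 0.865 = 0.135
d ∨ c = max(0.331, 0.349) = 0.349
b ∧ a = min(0.013, 0.135) = 0.013
¬(b ∧ a) = 1 − 0.013 = 0.987
(d ∨ c) → ¬(b ∧ a) = min(1, 1 − 0.349 + 0.987) = min(1, 1.638) = 1.000
¬¬¬¬(a ∧ (a ∨ a)) ∨ ((d ∨ c) → ¬(b ∧ a)) = max(0.135, 1.000) = 1.000
a ∧ (¬¬¬¬(a ∧ (a ∨ a)) ∨ ((d ∨ c) → ¬(b ∧ a))) = min(0.135, 1.000) = 0.135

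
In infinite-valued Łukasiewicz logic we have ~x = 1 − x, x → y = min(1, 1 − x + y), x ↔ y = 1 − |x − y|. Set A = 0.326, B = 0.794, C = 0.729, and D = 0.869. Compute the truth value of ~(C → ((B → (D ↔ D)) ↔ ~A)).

D ↔ D = 1 − |0.869 − 0.869| = 1 − 0.000 = 1.000
B → (D ↔ D) = min(1, 1 − 0.794 + 1.000) = min(1, 1.206) = 1.000
~A = 1 − 0.326 = 0.674
(B → (D ↔ D)) ↔ ~A = 1 − |1.000 − 0.674| = 1 − 0.326 = 0.674
C → ((B → (D ↔ D)) ↔ ~A) = min(1, 1 − 0.729 + 0.674) = min(1, 0.945) = 0.945
~(C → ((B → (D ↔ D)) ↔ ~A)) = 1 − 0.945 = 0.055

0.055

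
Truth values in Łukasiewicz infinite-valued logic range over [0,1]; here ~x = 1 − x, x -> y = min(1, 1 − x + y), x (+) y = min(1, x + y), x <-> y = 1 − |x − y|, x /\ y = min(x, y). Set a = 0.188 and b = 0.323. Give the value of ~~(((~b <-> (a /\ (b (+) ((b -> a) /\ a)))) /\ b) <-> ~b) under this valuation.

0.646

~b = 1 − 0.323 = 0.677
b -> a = min(1, 1 − 0.323 + 0.188) = min(1, 0.865) = 0.865
(b -> a) /\ a = min(0.865, 0.188) = 0.188
b (+) ((b -> a) /\ a) = min(1, 0.323 + 0.188) = min(1, 0.511) = 0.511
a /\ (b (+) ((b -> a) /\ a)) = min(0.188, 0.511) = 0.188
~b <-> (a /\ (b (+) ((b -> a) /\ a))) = 1 − |0.677 − 0.188| = 1 − 0.489 = 0.511
(~b <-> (a /\ (b (+) ((b -> a) /\ a)))) /\ b = min(0.511, 0.323) = 0.323
((~b <-> (a /\ (b (+) ((b -> a) /\ a)))) /\ b) <-> ~b = 1 − |0.323 − 0.677| = 1 − 0.354 = 0.646
~(((~b <-> (a /\ (b (+) ((b -> a) /\ a)))) /\ b) <-> ~b) = 1 − 0.646 = 0.354
~~(((~b <-> (a /\ (b (+) ((b -> a) /\ a)))) /\ b) <-> ~b) = 1 − 0.354 = 0.646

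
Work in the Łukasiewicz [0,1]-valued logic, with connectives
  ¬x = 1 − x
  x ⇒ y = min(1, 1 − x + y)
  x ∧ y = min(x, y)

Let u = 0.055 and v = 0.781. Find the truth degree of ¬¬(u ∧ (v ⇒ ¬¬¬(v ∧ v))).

0.055

v ∧ v = min(0.781, 0.781) = 0.781
¬(v ∧ v) = 1 − 0.781 = 0.219
¬¬(v ∧ v) = 1 − 0.219 = 0.781
¬¬¬(v ∧ v) = 1 − 0.781 = 0.219
v ⇒ ¬¬¬(v ∧ v) = min(1, 1 − 0.781 + 0.219) = min(1, 0.438) = 0.438
u ∧ (v ⇒ ¬¬¬(v ∧ v)) = min(0.055, 0.438) = 0.055
¬(u ∧ (v ⇒ ¬¬¬(v ∧ v))) = 1 − 0.055 = 0.945
¬¬(u ∧ (v ⇒ ¬¬¬(v ∧ v))) = 1 − 0.945 = 0.055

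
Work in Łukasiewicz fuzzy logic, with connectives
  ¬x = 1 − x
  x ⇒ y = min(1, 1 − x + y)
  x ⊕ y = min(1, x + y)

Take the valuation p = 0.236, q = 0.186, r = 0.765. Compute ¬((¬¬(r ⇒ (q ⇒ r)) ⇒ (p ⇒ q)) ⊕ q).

q ⇒ r = min(1, 1 − 0.186 + 0.765) = min(1, 1.579) = 1.000
r ⇒ (q ⇒ r) = min(1, 1 − 0.765 + 1.000) = min(1, 1.235) = 1.000
¬(r ⇒ (q ⇒ r)) = 1 − 1.000 = 0.000
¬¬(r ⇒ (q ⇒ r)) = 1 − 0.000 = 1.000
p ⇒ q = min(1, 1 − 0.236 + 0.186) = min(1, 0.950) = 0.950
¬¬(r ⇒ (q ⇒ r)) ⇒ (p ⇒ q) = min(1, 1 − 1.000 + 0.950) = min(1, 0.950) = 0.950
(¬¬(r ⇒ (q ⇒ r)) ⇒ (p ⇒ q)) ⊕ q = min(1, 0.950 + 0.186) = min(1, 1.136) = 1.000
¬((¬¬(r ⇒ (q ⇒ r)) ⇒ (p ⇒ q)) ⊕ q) = 1 − 1.000 = 0.000

0.000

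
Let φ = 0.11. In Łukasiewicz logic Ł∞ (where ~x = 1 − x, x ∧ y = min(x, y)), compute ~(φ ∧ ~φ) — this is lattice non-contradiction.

~φ = 1 − 0.11 = 0.89
φ ∧ ~φ = min(0.11, 0.89) = 0.11
~(φ ∧ ~φ) = 1 − 0.11 = 0.89
(The value 0.89 < 1 shows this instance is not satisfied; not a Ł∞-tautology — its value is 1 − min(a, 1−a).)

0.89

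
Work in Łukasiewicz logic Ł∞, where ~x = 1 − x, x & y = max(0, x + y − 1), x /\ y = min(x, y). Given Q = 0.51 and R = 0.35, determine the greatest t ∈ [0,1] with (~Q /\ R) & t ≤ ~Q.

~Q = 1 − 0.51 = 0.49
~Q /\ R = min(0.49, 0.35) = 0.35
So the left factor is ~Q /\ R = 0.35.
So the right-hand bound is ~Q = 0.49.
The residuum of the Łukasiewicz t-norm gives the supremum: min(1, 1 − 0.35 + 0.49).
1 − 0.35 + 0.49 = 1.14, so t = min(1, 1.14) = 1.00.
Check: 0.35 & 1.00 = max(0, 0.35) = 0.35 ≤ 0.49.

1.00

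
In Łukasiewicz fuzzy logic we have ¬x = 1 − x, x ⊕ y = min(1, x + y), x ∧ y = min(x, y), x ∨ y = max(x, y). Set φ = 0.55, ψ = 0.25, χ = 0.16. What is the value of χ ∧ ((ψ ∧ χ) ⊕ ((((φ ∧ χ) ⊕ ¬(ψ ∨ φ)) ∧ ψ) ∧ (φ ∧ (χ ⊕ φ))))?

0.16

ψ ∧ χ = min(0.25, 0.16) = 0.16
φ ∧ χ = min(0.55, 0.16) = 0.16
ψ ∨ φ = max(0.25, 0.55) = 0.55
¬(ψ ∨ φ) = 1 − 0.55 = 0.45
(φ ∧ χ) ⊕ ¬(ψ ∨ φ) = min(1, 0.16 + 0.45) = min(1, 0.61) = 0.61
((φ ∧ χ) ⊕ ¬(ψ ∨ φ)) ∧ ψ = min(0.61, 0.25) = 0.25
χ ⊕ φ = min(1, 0.16 + 0.55) = min(1, 0.71) = 0.71
φ ∧ (χ ⊕ φ) = min(0.55, 0.71) = 0.55
(((φ ∧ χ) ⊕ ¬(ψ ∨ φ)) ∧ ψ) ∧ (φ ∧ (χ ⊕ φ)) = min(0.25, 0.55) = 0.25
(ψ ∧ χ) ⊕ ((((φ ∧ χ) ⊕ ¬(ψ ∨ φ)) ∧ ψ) ∧ (φ ∧ (χ ⊕ φ))) = min(1, 0.16 + 0.25) = min(1, 0.41) = 0.41
χ ∧ ((ψ ∧ χ) ⊕ ((((φ ∧ χ) ⊕ ¬(ψ ∨ φ)) ∧ ψ) ∧ (φ ∧ (χ ⊕ φ)))) = min(0.16, 0.41) = 0.16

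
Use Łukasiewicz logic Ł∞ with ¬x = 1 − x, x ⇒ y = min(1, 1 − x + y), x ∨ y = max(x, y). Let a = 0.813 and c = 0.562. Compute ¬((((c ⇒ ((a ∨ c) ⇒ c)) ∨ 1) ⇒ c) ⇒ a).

0.000

a ∨ c = max(0.813, 0.562) = 0.813
(a ∨ c) ⇒ c = min(1, 1 − 0.813 + 0.562) = min(1, 0.749) = 0.749
c ⇒ ((a ∨ c) ⇒ c) = min(1, 1 − 0.562 + 0.749) = min(1, 1.187) = 1.000
(c ⇒ ((a ∨ c) ⇒ c)) ∨ 1 = max(1.000, 1.000) = 1.000
((c ⇒ ((a ∨ c) ⇒ c)) ∨ 1) ⇒ c = min(1, 1 − 1.000 + 0.562) = min(1, 0.562) = 0.562
(((c ⇒ ((a ∨ c) ⇒ c)) ∨ 1) ⇒ c) ⇒ a = min(1, 1 − 0.562 + 0.813) = min(1, 1.251) = 1.000
¬((((c ⇒ ((a ∨ c) ⇒ c)) ∨ 1) ⇒ c) ⇒ a) = 1 − 1.000 = 0.000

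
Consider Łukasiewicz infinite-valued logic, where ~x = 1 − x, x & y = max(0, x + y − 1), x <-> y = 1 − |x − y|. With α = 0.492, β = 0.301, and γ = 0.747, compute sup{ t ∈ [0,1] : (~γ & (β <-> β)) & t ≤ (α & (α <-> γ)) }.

~γ = 1 − 0.747 = 0.253
β <-> β = 1 − |0.301 − 0.301| = 1 − 0.000 = 1.000
~γ & (β <-> β) = max(0, 0.253 + 1.000 − 1) = max(0, 0.253) = 0.253
So the left factor is ~γ & (β <-> β) = 0.253.
α <-> γ = 1 − |0.492 − 0.747| = 1 − 0.255 = 0.745
α & (α <-> γ) = max(0, 0.492 + 0.745 − 1) = max(0, 0.237) = 0.237
So the right-hand bound is α & (α <-> γ) = 0.237.
The residuum of the Łukasiewicz t-norm gives the supremum: min(1, 1 − 0.253 + 0.237).
1 − 0.253 + 0.237 = 0.984, so t = min(1, 0.984) = 0.984.
Check: 0.253 & 0.984 = max(0, 0.237) = 0.237 ≤ 0.237.

0.984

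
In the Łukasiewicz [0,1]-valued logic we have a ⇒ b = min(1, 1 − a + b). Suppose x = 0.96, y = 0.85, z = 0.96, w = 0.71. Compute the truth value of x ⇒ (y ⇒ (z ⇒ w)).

0.94

z ⇒ w = min(1, 1 − 0.96 + 0.71) = min(1, 0.75) = 0.75
y ⇒ (z ⇒ w) = min(1, 1 − 0.85 + 0.75) = min(1, 0.90) = 0.90
x ⇒ (y ⇒ (z ⇒ w)) = min(1, 1 − 0.96 + 0.90) = min(1, 0.94) = 0.94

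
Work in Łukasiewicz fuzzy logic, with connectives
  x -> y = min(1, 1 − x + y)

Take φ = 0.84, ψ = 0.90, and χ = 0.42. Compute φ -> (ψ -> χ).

ψ -> χ = min(1, 1 − 0.90 + 0.42) = min(1, 0.52) = 0.52
φ -> (ψ -> χ) = min(1, 1 − 0.84 + 0.52) = min(1, 0.68) = 0.68

0.68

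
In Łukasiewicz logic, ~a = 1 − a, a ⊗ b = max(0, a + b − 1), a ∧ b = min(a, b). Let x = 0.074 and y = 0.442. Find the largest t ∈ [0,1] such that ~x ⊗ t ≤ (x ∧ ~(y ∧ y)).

~x = 1 − 0.074 = 0.926
So the left factor is ~x = 0.926.
y ∧ y = min(0.442, 0.442) = 0.442
~(y ∧ y) = 1 − 0.442 = 0.558
x ∧ ~(y ∧ y) = min(0.074, 0.558) = 0.074
So the right-hand bound is x ∧ ~(y ∧ y) = 0.074.
The residuum of the Łukasiewicz t-norm gives the supremum: min(1, 1 − 0.926 + 0.074).
1 − 0.926 + 0.074 = 0.148, so t = min(1, 0.148) = 0.148.
Check: 0.926 ⊗ 0.148 = max(0, 0.074) = 0.074 ≤ 0.074.

0.148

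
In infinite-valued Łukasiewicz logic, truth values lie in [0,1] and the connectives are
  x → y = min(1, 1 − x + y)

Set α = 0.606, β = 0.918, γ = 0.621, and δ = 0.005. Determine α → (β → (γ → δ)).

γ → δ = min(1, 1 − 0.621 + 0.005) = min(1, 0.384) = 0.384
β → (γ → δ) = min(1, 1 − 0.918 + 0.384) = min(1, 0.466) = 0.466
α → (β → (γ → δ)) = min(1, 1 − 0.606 + 0.466) = min(1, 0.860) = 0.860

0.860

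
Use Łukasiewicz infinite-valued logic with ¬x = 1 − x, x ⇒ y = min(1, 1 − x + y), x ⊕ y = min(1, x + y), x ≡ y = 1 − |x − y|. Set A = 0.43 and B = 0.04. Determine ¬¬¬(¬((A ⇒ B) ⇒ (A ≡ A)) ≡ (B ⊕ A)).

0.47

A ⇒ B = min(1, 1 − 0.43 + 0.04) = min(1, 0.61) = 0.61
A ≡ A = 1 − |0.43 − 0.43| = 1 − 0.00 = 1.00
(A ⇒ B) ⇒ (A ≡ A) = min(1, 1 − 0.61 + 1.00) = min(1, 1.39) = 1.00
¬((A ⇒ B) ⇒ (A ≡ A)) = 1 − 1.00 = 0.00
B ⊕ A = min(1, 0.04 + 0.43) = min(1, 0.47) = 0.47
¬((A ⇒ B) ⇒ (A ≡ A)) ≡ (B ⊕ A) = 1 − |0.00 − 0.47| = 1 − 0.47 = 0.53
¬(¬((A ⇒ B) ⇒ (A ≡ A)) ≡ (B ⊕ A)) = 1 − 0.53 = 0.47
¬¬(¬((A ⇒ B) ⇒ (A ≡ A)) ≡ (B ⊕ A)) = 1 − 0.47 = 0.53
¬¬¬(¬((A ⇒ B) ⇒ (A ≡ A)) ≡ (B ⊕ A)) = 1 − 0.53 = 0.47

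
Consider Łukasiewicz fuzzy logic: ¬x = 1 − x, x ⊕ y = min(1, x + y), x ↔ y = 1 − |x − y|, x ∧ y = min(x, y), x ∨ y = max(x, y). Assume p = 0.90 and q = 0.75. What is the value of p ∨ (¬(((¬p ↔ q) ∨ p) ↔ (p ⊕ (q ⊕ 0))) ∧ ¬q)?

0.90

¬p = 1 − 0.90 = 0.10
¬p ↔ q = 1 − |0.10 − 0.75| = 1 − 0.65 = 0.35
(¬p ↔ q) ∨ p = max(0.35, 0.90) = 0.90
q ⊕ 0 = min(1, 0.75 + 0.00) = min(1, 0.75) = 0.75
p ⊕ (q ⊕ 0) = min(1, 0.90 + 0.75) = min(1, 1.65) = 1.00
((¬p ↔ q) ∨ p) ↔ (p ⊕ (q ⊕ 0)) = 1 − |0.90 − 1.00| = 1 − 0.10 = 0.90
¬(((¬p ↔ q) ∨ p) ↔ (p ⊕ (q ⊕ 0))) = 1 − 0.90 = 0.10
¬q = 1 − 0.75 = 0.25
¬(((¬p ↔ q) ∨ p) ↔ (p ⊕ (q ⊕ 0))) ∧ ¬q = min(0.10, 0.25) = 0.10
p ∨ (¬(((¬p ↔ q) ∨ p) ↔ (p ⊕ (q ⊕ 0))) ∧ ¬q) = max(0.90, 0.10) = 0.90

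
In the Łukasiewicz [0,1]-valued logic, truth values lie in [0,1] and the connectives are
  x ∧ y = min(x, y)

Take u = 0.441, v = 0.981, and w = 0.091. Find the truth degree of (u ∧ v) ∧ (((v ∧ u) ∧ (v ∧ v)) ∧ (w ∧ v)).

0.091

u ∧ v = min(0.441, 0.981) = 0.441
v ∧ u = min(0.981, 0.441) = 0.441
v ∧ v = min(0.981, 0.981) = 0.981
(v ∧ u) ∧ (v ∧ v) = min(0.441, 0.981) = 0.441
w ∧ v = min(0.091, 0.981) = 0.091
((v ∧ u) ∧ (v ∧ v)) ∧ (w ∧ v) = min(0.441, 0.091) = 0.091
(u ∧ v) ∧ (((v ∧ u) ∧ (v ∧ v)) ∧ (w ∧ v)) = min(0.441, 0.091) = 0.091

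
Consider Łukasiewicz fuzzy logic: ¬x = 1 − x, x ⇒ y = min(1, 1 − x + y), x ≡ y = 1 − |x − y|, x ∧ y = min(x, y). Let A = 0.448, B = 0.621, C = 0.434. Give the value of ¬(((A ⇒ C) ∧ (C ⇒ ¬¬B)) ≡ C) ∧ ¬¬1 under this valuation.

A ⇒ C = min(1, 1 − 0.448 + 0.434) = min(1, 0.986) = 0.986
¬B = 1 − 0.621 = 0.379
¬¬B = 1 − 0.379 = 0.621
C ⇒ ¬¬B = min(1, 1 − 0.434 + 0.621) = min(1, 1.187) = 1.000
(A ⇒ C) ∧ (C ⇒ ¬¬B) = min(0.986, 1.000) = 0.986
((A ⇒ C) ∧ (C ⇒ ¬¬B)) ≡ C = 1 − |0.986 − 0.434| = 1 − 0.552 = 0.448
¬(((A ⇒ C) ∧ (C ⇒ ¬¬B)) ≡ C) = 1 − 0.448 = 0.552
¬1 = 1 − 1.000 = 0.000
¬¬1 = 1 − 0.000 = 1.000
¬(((A ⇒ C) ∧ (C ⇒ ¬¬B)) ≡ C) ∧ ¬¬1 = min(0.552, 1.000) = 0.552

0.552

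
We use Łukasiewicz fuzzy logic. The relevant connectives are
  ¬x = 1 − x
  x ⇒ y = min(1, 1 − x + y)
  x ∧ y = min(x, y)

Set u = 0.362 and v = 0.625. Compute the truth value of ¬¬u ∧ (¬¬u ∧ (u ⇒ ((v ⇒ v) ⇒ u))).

0.362

¬u = 1 − 0.362 = 0.638
¬¬u = 1 − 0.638 = 0.362
v ⇒ v = min(1, 1 − 0.625 + 0.625) = min(1, 1.000) = 1.000
(v ⇒ v) ⇒ u = min(1, 1 − 1.000 + 0.362) = min(1, 0.362) = 0.362
u ⇒ ((v ⇒ v) ⇒ u) = min(1, 1 − 0.362 + 0.362) = min(1, 1.000) = 1.000
¬¬u ∧ (u ⇒ ((v ⇒ v) ⇒ u)) = min(0.362, 1.000) = 0.362
¬¬u ∧ (¬¬u ∧ (u ⇒ ((v ⇒ v) ⇒ u))) = min(0.362, 0.362) = 0.362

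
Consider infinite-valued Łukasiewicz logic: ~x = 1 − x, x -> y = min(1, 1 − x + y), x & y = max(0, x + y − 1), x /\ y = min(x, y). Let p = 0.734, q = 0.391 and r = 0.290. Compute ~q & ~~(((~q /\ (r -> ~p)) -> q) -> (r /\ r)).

~q = 1 − 0.391 = 0.609
~p = 1 − 0.734 = 0.266
r -> ~p = min(1, 1 − 0.290 + 0.266) = min(1, 0.976) = 0.976
~q /\ (r -> ~p) = min(0.609, 0.976) = 0.609
(~q /\ (r -> ~p)) -> q = min(1, 1 − 0.609 + 0.391) = min(1, 0.782) = 0.782
r /\ r = min(0.290, 0.290) = 0.290
((~q /\ (r -> ~p)) -> q) -> (r /\ r) = min(1, 1 − 0.782 + 0.290) = min(1, 0.508) = 0.508
~(((~q /\ (r -> ~p)) -> q) -> (r /\ r)) = 1 − 0.508 = 0.492
~~(((~q /\ (r -> ~p)) -> q) -> (r /\ r)) = 1 − 0.492 = 0.508
~q & ~~(((~q /\ (r -> ~p)) -> q) -> (r /\ r)) = max(0, 0.609 + 0.508 − 1) = max(0, 0.117) = 0.117

0.117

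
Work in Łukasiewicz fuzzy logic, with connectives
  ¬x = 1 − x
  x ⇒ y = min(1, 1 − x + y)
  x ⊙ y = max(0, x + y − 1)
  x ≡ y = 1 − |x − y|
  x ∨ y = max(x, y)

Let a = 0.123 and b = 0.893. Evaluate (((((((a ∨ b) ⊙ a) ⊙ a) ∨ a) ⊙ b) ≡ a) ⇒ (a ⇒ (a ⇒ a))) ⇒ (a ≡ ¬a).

a ∨ b = max(0.123, 0.893) = 0.893
(a ∨ b) ⊙ a = max(0, 0.893 + 0.123 − 1) = max(0, 0.016) = 0.016
((a ∨ b) ⊙ a) ⊙ a = max(0, 0.016 + 0.123 − 1) = max(0, -0.861) = 0.000
(((a ∨ b) ⊙ a) ⊙ a) ∨ a = max(0.000, 0.123) = 0.123
((((a ∨ b) ⊙ a) ⊙ a) ∨ a) ⊙ b = max(0, 0.123 + 0.893 − 1) = max(0, 0.016) = 0.016
(((((a ∨ b) ⊙ a) ⊙ a) ∨ a) ⊙ b) ≡ a = 1 − |0.016 − 0.123| = 1 − 0.107 = 0.893
a ⇒ a = min(1, 1 − 0.123 + 0.123) = min(1, 1.000) = 1.000
a ⇒ (a ⇒ a) = min(1, 1 − 0.123 + 1.000) = min(1, 1.877) = 1.000
((((((a ∨ b) ⊙ a) ⊙ a) ∨ a) ⊙ b) ≡ a) ⇒ (a ⇒ (a ⇒ a)) = min(1, 1 − 0.893 + 1.000) = min(1, 1.107) = 1.000
¬a = 1 − 0.123 = 0.877
a ≡ ¬a = 1 − |0.123 − 0.877| = 1 − 0.754 = 0.246
(((((((a ∨ b) ⊙ a) ⊙ a) ∨ a) ⊙ b) ≡ a) ⇒ (a ⇒ (a ⇒ a))) ⇒ (a ≡ ¬a) = min(1, 1 − 1.000 + 0.246) = min(1, 0.246) = 0.246

0.246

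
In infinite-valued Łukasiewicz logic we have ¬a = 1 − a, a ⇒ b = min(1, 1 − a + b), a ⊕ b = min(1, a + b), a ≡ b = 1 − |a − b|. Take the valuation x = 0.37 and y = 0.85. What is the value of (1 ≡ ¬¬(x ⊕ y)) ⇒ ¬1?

x ⊕ y = min(1, 0.37 + 0.85) = min(1, 1.22) = 1.00
¬(x ⊕ y) = 1 − 1.00 = 0.00
¬¬(x ⊕ y) = 1 − 0.00 = 1.00
1 ≡ ¬¬(x ⊕ y) = 1 − |1.00 − 1.00| = 1 − 0.00 = 1.00
¬1 = 1 − 1.00 = 0.00
(1 ≡ ¬¬(x ⊕ y)) ⇒ ¬1 = min(1, 1 − 1.00 + 0.00) = min(1, 0.00) = 0.00

0.00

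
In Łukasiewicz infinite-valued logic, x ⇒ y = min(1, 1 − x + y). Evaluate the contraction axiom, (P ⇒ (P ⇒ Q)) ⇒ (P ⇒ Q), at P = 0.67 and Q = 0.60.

P ⇒ Q = min(1, 1 − 0.67 + 0.60) = min(1, 0.93) = 0.93
P ⇒ (P ⇒ Q) = min(1, 1 − 0.67 + 0.93) = min(1, 1.26) = 1.00
(P ⇒ (P ⇒ Q)) ⇒ (P ⇒ Q) = min(1, 1 − 1.00 + 0.93) = min(1, 0.93) = 0.93
(The value 0.93 < 1 shows this instance is not satisfied; fails in Ł∞ (the t-norm is not idempotent).)

0.93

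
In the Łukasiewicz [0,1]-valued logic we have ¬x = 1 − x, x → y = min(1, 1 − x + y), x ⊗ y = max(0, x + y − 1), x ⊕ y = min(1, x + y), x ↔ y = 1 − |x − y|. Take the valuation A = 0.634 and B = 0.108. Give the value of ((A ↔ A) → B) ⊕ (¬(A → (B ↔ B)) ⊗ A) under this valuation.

A ↔ A = 1 − |0.634 − 0.634| = 1 − 0.000 = 1.000
(A ↔ A) → B = min(1, 1 − 1.000 + 0.108) = min(1, 0.108) = 0.108
B ↔ B = 1 − |0.108 − 0.108| = 1 − 0.000 = 1.000
A → (B ↔ B) = min(1, 1 − 0.634 + 1.000) = min(1, 1.366) = 1.000
¬(A → (B ↔ B)) = 1 − 1.000 = 0.000
¬(A → (B ↔ B)) ⊗ A = max(0, 0.000 + 0.634 − 1) = max(0, -0.366) = 0.000
((A ↔ A) → B) ⊕ (¬(A → (B ↔ B)) ⊗ A) = min(1, 0.108 + 0.000) = min(1, 0.108) = 0.108

0.108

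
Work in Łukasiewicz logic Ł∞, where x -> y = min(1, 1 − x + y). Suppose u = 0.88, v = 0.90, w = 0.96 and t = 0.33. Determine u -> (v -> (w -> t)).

w -> t = min(1, 1 − 0.96 + 0.33) = min(1, 0.37) = 0.37
v -> (w -> t) = min(1, 1 − 0.90 + 0.37) = min(1, 0.47) = 0.47
u -> (v -> (w -> t)) = min(1, 1 − 0.88 + 0.47) = min(1, 0.59) = 0.59

0.59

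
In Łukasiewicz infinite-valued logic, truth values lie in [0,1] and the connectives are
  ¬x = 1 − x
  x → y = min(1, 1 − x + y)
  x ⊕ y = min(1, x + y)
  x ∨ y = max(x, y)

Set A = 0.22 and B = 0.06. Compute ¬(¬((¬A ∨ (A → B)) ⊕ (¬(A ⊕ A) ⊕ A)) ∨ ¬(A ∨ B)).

¬A = 1 − 0.22 = 0.78
A → B = min(1, 1 − 0.22 + 0.06) = min(1, 0.84) = 0.84
¬A ∨ (A → B) = max(0.78, 0.84) = 0.84
A ⊕ A = min(1, 0.22 + 0.22) = min(1, 0.44) = 0.44
¬(A ⊕ A) = 1 − 0.44 = 0.56
¬(A ⊕ A) ⊕ A = min(1, 0.56 + 0.22) = min(1, 0.78) = 0.78
(¬A ∨ (A → B)) ⊕ (¬(A ⊕ A) ⊕ A) = min(1, 0.84 + 0.78) = min(1, 1.62) = 1.00
¬((¬A ∨ (A → B)) ⊕ (¬(A ⊕ A) ⊕ A)) = 1 − 1.00 = 0.00
A ∨ B = max(0.22, 0.06) = 0.22
¬(A ∨ B) = 1 − 0.22 = 0.78
¬((¬A ∨ (A → B)) ⊕ (¬(A ⊕ A) ⊕ A)) ∨ ¬(A ∨ B) = max(0.00, 0.78) = 0.78
¬(¬((¬A ∨ (A → B)) ⊕ (¬(A ⊕ A) ⊕ A)) ∨ ¬(A ∨ B)) = 1 − 0.78 = 0.22

0.22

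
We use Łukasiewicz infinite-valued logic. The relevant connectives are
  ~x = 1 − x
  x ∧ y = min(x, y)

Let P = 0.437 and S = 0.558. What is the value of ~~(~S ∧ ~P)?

~S = 1 − 0.558 = 0.442
~P = 1 − 0.437 = 0.563
~S ∧ ~P = min(0.442, 0.563) = 0.442
~(~S ∧ ~P) = 1 − 0.442 = 0.558
~~(~S ∧ ~P) = 1 − 0.558 = 0.442

0.442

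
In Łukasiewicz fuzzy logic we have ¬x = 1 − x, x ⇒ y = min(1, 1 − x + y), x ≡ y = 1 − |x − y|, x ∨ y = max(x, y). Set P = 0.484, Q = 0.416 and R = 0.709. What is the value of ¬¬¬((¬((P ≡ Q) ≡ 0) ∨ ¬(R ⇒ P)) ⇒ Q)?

P ≡ Q = 1 − |0.484 − 0.416| = 1 − 0.068 = 0.932
(P ≡ Q) ≡ 0 = 1 − |0.932 − 0.000| = 1 − 0.932 = 0.068
¬((P ≡ Q) ≡ 0) = 1 − 0.068 = 0.932
R ⇒ P = min(1, 1 − 0.709 + 0.484) = min(1, 0.775) = 0.775
¬(R ⇒ P) = 1 − 0.775 = 0.225
¬((P ≡ Q) ≡ 0) ∨ ¬(R ⇒ P) = max(0.932, 0.225) = 0.932
(¬((P ≡ Q) ≡ 0) ∨ ¬(R ⇒ P)) ⇒ Q = min(1, 1 − 0.932 + 0.416) = min(1, 0.484) = 0.484
¬((¬((P ≡ Q) ≡ 0) ∨ ¬(R ⇒ P)) ⇒ Q) = 1 − 0.484 = 0.516
¬¬((¬((P ≡ Q) ≡ 0) ∨ ¬(R ⇒ P)) ⇒ Q) = 1 − 0.516 = 0.484
¬¬¬((¬((P ≡ Q) ≡ 0) ∨ ¬(R ⇒ P)) ⇒ Q) = 1 − 0.484 = 0.516

0.516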